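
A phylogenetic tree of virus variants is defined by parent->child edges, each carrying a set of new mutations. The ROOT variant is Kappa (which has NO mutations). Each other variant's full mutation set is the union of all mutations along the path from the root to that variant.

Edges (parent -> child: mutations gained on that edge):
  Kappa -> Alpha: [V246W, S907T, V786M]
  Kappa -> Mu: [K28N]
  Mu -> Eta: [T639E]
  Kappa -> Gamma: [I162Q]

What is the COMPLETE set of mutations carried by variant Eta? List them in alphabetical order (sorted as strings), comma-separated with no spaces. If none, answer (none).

At Kappa: gained [] -> total []
At Mu: gained ['K28N'] -> total ['K28N']
At Eta: gained ['T639E'] -> total ['K28N', 'T639E']

Answer: K28N,T639E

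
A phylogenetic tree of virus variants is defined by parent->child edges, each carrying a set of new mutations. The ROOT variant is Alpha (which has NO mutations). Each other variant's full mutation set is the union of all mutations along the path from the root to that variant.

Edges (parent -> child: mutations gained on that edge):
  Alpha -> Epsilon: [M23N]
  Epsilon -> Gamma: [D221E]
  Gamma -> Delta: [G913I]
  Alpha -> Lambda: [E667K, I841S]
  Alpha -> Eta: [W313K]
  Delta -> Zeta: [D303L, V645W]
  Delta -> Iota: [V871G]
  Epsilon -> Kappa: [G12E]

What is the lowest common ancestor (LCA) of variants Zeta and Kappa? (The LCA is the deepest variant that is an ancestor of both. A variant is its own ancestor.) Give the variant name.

Answer: Epsilon

Derivation:
Path from root to Zeta: Alpha -> Epsilon -> Gamma -> Delta -> Zeta
  ancestors of Zeta: {Alpha, Epsilon, Gamma, Delta, Zeta}
Path from root to Kappa: Alpha -> Epsilon -> Kappa
  ancestors of Kappa: {Alpha, Epsilon, Kappa}
Common ancestors: {Alpha, Epsilon}
Walk up from Kappa: Kappa (not in ancestors of Zeta), Epsilon (in ancestors of Zeta), Alpha (in ancestors of Zeta)
Deepest common ancestor (LCA) = Epsilon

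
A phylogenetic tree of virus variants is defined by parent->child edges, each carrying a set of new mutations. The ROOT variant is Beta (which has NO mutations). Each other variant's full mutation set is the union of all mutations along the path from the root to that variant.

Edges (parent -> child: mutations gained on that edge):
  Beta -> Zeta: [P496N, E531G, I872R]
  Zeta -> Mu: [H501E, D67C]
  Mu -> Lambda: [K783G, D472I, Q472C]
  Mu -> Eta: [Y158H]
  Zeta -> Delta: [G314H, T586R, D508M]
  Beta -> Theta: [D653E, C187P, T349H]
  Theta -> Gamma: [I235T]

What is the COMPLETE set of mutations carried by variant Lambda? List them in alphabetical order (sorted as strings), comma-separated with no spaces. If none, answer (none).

Answer: D472I,D67C,E531G,H501E,I872R,K783G,P496N,Q472C

Derivation:
At Beta: gained [] -> total []
At Zeta: gained ['P496N', 'E531G', 'I872R'] -> total ['E531G', 'I872R', 'P496N']
At Mu: gained ['H501E', 'D67C'] -> total ['D67C', 'E531G', 'H501E', 'I872R', 'P496N']
At Lambda: gained ['K783G', 'D472I', 'Q472C'] -> total ['D472I', 'D67C', 'E531G', 'H501E', 'I872R', 'K783G', 'P496N', 'Q472C']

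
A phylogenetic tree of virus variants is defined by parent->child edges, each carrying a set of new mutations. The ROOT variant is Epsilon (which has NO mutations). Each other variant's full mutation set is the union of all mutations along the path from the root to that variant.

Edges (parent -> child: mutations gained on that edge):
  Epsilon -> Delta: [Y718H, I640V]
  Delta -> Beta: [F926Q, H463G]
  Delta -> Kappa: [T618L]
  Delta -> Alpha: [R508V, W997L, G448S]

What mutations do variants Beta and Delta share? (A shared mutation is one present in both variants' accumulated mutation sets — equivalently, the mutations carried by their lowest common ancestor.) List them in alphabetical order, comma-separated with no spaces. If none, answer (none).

Answer: I640V,Y718H

Derivation:
Accumulating mutations along path to Beta:
  At Epsilon: gained [] -> total []
  At Delta: gained ['Y718H', 'I640V'] -> total ['I640V', 'Y718H']
  At Beta: gained ['F926Q', 'H463G'] -> total ['F926Q', 'H463G', 'I640V', 'Y718H']
Mutations(Beta) = ['F926Q', 'H463G', 'I640V', 'Y718H']
Accumulating mutations along path to Delta:
  At Epsilon: gained [] -> total []
  At Delta: gained ['Y718H', 'I640V'] -> total ['I640V', 'Y718H']
Mutations(Delta) = ['I640V', 'Y718H']
Intersection: ['F926Q', 'H463G', 'I640V', 'Y718H'] ∩ ['I640V', 'Y718H'] = ['I640V', 'Y718H']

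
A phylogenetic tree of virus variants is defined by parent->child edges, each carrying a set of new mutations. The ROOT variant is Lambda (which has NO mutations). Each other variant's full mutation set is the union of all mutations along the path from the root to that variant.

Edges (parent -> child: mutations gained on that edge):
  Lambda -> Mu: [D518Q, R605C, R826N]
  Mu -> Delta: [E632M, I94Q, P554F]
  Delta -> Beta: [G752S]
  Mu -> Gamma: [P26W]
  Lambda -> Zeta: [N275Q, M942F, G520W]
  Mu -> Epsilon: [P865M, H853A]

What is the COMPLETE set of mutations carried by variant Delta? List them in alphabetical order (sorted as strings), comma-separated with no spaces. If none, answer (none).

Answer: D518Q,E632M,I94Q,P554F,R605C,R826N

Derivation:
At Lambda: gained [] -> total []
At Mu: gained ['D518Q', 'R605C', 'R826N'] -> total ['D518Q', 'R605C', 'R826N']
At Delta: gained ['E632M', 'I94Q', 'P554F'] -> total ['D518Q', 'E632M', 'I94Q', 'P554F', 'R605C', 'R826N']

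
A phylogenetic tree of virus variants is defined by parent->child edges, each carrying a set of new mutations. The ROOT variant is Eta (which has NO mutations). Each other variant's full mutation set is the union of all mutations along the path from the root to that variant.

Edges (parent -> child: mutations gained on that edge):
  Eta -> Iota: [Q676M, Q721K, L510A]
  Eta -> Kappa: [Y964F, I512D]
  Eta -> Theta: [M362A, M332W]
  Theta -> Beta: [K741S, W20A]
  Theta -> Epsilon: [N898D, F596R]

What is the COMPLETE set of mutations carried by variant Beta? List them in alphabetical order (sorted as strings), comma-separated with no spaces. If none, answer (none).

At Eta: gained [] -> total []
At Theta: gained ['M362A', 'M332W'] -> total ['M332W', 'M362A']
At Beta: gained ['K741S', 'W20A'] -> total ['K741S', 'M332W', 'M362A', 'W20A']

Answer: K741S,M332W,M362A,W20A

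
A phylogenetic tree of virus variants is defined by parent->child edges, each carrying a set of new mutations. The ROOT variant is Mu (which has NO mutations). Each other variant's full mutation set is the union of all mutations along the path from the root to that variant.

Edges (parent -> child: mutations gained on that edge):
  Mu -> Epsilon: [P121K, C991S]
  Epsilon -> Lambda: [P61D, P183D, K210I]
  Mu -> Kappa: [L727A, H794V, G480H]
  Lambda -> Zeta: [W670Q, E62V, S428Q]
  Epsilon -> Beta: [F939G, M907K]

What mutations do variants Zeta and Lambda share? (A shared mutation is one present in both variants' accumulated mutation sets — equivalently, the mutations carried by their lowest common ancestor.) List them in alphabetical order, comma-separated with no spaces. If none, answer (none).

Accumulating mutations along path to Zeta:
  At Mu: gained [] -> total []
  At Epsilon: gained ['P121K', 'C991S'] -> total ['C991S', 'P121K']
  At Lambda: gained ['P61D', 'P183D', 'K210I'] -> total ['C991S', 'K210I', 'P121K', 'P183D', 'P61D']
  At Zeta: gained ['W670Q', 'E62V', 'S428Q'] -> total ['C991S', 'E62V', 'K210I', 'P121K', 'P183D', 'P61D', 'S428Q', 'W670Q']
Mutations(Zeta) = ['C991S', 'E62V', 'K210I', 'P121K', 'P183D', 'P61D', 'S428Q', 'W670Q']
Accumulating mutations along path to Lambda:
  At Mu: gained [] -> total []
  At Epsilon: gained ['P121K', 'C991S'] -> total ['C991S', 'P121K']
  At Lambda: gained ['P61D', 'P183D', 'K210I'] -> total ['C991S', 'K210I', 'P121K', 'P183D', 'P61D']
Mutations(Lambda) = ['C991S', 'K210I', 'P121K', 'P183D', 'P61D']
Intersection: ['C991S', 'E62V', 'K210I', 'P121K', 'P183D', 'P61D', 'S428Q', 'W670Q'] ∩ ['C991S', 'K210I', 'P121K', 'P183D', 'P61D'] = ['C991S', 'K210I', 'P121K', 'P183D', 'P61D']

Answer: C991S,K210I,P121K,P183D,P61D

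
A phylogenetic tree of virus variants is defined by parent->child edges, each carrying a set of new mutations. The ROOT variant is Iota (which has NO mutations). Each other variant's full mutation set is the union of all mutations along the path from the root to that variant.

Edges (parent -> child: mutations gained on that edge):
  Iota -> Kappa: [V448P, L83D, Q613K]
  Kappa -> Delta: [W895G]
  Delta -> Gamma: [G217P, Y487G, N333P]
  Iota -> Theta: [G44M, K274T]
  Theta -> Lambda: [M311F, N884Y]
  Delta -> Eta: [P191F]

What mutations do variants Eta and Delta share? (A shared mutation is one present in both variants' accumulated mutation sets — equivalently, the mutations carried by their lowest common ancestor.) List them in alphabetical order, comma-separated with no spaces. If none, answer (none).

Answer: L83D,Q613K,V448P,W895G

Derivation:
Accumulating mutations along path to Eta:
  At Iota: gained [] -> total []
  At Kappa: gained ['V448P', 'L83D', 'Q613K'] -> total ['L83D', 'Q613K', 'V448P']
  At Delta: gained ['W895G'] -> total ['L83D', 'Q613K', 'V448P', 'W895G']
  At Eta: gained ['P191F'] -> total ['L83D', 'P191F', 'Q613K', 'V448P', 'W895G']
Mutations(Eta) = ['L83D', 'P191F', 'Q613K', 'V448P', 'W895G']
Accumulating mutations along path to Delta:
  At Iota: gained [] -> total []
  At Kappa: gained ['V448P', 'L83D', 'Q613K'] -> total ['L83D', 'Q613K', 'V448P']
  At Delta: gained ['W895G'] -> total ['L83D', 'Q613K', 'V448P', 'W895G']
Mutations(Delta) = ['L83D', 'Q613K', 'V448P', 'W895G']
Intersection: ['L83D', 'P191F', 'Q613K', 'V448P', 'W895G'] ∩ ['L83D', 'Q613K', 'V448P', 'W895G'] = ['L83D', 'Q613K', 'V448P', 'W895G']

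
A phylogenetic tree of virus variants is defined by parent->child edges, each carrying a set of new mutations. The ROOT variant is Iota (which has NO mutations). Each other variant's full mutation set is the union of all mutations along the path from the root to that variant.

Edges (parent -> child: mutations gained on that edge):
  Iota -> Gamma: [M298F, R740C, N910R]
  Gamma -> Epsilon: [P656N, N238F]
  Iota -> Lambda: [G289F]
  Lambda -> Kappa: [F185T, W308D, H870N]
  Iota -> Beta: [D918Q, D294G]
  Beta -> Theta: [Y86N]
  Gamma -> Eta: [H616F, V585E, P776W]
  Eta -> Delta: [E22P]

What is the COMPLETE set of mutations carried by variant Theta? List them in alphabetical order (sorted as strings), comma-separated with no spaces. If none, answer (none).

At Iota: gained [] -> total []
At Beta: gained ['D918Q', 'D294G'] -> total ['D294G', 'D918Q']
At Theta: gained ['Y86N'] -> total ['D294G', 'D918Q', 'Y86N']

Answer: D294G,D918Q,Y86N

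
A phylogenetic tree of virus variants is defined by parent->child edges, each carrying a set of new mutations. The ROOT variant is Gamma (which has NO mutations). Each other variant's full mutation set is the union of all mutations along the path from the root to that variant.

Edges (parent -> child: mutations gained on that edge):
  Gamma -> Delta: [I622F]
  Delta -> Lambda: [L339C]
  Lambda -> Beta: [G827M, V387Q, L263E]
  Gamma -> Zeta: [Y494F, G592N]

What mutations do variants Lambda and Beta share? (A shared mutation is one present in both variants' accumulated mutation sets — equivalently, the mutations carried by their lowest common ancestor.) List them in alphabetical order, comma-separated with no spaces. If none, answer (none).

Accumulating mutations along path to Lambda:
  At Gamma: gained [] -> total []
  At Delta: gained ['I622F'] -> total ['I622F']
  At Lambda: gained ['L339C'] -> total ['I622F', 'L339C']
Mutations(Lambda) = ['I622F', 'L339C']
Accumulating mutations along path to Beta:
  At Gamma: gained [] -> total []
  At Delta: gained ['I622F'] -> total ['I622F']
  At Lambda: gained ['L339C'] -> total ['I622F', 'L339C']
  At Beta: gained ['G827M', 'V387Q', 'L263E'] -> total ['G827M', 'I622F', 'L263E', 'L339C', 'V387Q']
Mutations(Beta) = ['G827M', 'I622F', 'L263E', 'L339C', 'V387Q']
Intersection: ['I622F', 'L339C'] ∩ ['G827M', 'I622F', 'L263E', 'L339C', 'V387Q'] = ['I622F', 'L339C']

Answer: I622F,L339C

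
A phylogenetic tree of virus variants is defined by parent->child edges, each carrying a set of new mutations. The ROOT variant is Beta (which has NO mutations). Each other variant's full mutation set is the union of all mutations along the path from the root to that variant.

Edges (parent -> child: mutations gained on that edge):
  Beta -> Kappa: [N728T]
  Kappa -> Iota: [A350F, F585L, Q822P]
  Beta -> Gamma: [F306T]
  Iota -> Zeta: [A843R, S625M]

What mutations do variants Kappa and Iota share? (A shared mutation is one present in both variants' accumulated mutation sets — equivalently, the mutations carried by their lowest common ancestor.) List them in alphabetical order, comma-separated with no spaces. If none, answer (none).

Accumulating mutations along path to Kappa:
  At Beta: gained [] -> total []
  At Kappa: gained ['N728T'] -> total ['N728T']
Mutations(Kappa) = ['N728T']
Accumulating mutations along path to Iota:
  At Beta: gained [] -> total []
  At Kappa: gained ['N728T'] -> total ['N728T']
  At Iota: gained ['A350F', 'F585L', 'Q822P'] -> total ['A350F', 'F585L', 'N728T', 'Q822P']
Mutations(Iota) = ['A350F', 'F585L', 'N728T', 'Q822P']
Intersection: ['N728T'] ∩ ['A350F', 'F585L', 'N728T', 'Q822P'] = ['N728T']

Answer: N728T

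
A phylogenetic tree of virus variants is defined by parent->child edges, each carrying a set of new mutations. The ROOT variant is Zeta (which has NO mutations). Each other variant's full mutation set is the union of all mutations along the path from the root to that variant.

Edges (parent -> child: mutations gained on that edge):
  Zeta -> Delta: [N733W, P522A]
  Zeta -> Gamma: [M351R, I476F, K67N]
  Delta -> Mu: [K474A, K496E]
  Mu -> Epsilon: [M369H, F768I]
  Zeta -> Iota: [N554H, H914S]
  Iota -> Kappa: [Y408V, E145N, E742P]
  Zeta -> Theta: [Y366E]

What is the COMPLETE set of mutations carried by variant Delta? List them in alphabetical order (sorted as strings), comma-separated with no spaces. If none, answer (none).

At Zeta: gained [] -> total []
At Delta: gained ['N733W', 'P522A'] -> total ['N733W', 'P522A']

Answer: N733W,P522A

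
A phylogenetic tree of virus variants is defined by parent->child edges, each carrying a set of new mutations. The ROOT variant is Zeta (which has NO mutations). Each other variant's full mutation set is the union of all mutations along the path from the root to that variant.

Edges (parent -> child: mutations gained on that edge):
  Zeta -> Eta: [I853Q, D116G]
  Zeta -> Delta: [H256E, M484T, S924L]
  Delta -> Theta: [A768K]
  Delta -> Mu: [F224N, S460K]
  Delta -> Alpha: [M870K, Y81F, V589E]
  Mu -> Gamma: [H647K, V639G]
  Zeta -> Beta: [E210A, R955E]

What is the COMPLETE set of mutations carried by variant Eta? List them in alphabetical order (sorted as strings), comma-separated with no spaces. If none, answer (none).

Answer: D116G,I853Q

Derivation:
At Zeta: gained [] -> total []
At Eta: gained ['I853Q', 'D116G'] -> total ['D116G', 'I853Q']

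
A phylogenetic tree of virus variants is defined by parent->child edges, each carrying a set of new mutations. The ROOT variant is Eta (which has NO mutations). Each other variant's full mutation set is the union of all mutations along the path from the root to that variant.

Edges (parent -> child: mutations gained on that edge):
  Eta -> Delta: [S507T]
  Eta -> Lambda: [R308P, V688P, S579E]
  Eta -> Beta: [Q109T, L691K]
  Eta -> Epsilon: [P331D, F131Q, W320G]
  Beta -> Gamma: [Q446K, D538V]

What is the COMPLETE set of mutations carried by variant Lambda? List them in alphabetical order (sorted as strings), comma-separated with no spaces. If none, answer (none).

At Eta: gained [] -> total []
At Lambda: gained ['R308P', 'V688P', 'S579E'] -> total ['R308P', 'S579E', 'V688P']

Answer: R308P,S579E,V688P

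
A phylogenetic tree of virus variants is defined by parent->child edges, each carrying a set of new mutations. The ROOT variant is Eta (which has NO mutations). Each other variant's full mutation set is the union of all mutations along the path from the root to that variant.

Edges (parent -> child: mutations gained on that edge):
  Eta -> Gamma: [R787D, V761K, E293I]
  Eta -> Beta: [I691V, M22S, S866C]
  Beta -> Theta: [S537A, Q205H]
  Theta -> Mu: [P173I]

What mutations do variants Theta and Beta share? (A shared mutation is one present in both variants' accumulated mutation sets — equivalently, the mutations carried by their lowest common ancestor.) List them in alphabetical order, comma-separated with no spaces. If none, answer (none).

Accumulating mutations along path to Theta:
  At Eta: gained [] -> total []
  At Beta: gained ['I691V', 'M22S', 'S866C'] -> total ['I691V', 'M22S', 'S866C']
  At Theta: gained ['S537A', 'Q205H'] -> total ['I691V', 'M22S', 'Q205H', 'S537A', 'S866C']
Mutations(Theta) = ['I691V', 'M22S', 'Q205H', 'S537A', 'S866C']
Accumulating mutations along path to Beta:
  At Eta: gained [] -> total []
  At Beta: gained ['I691V', 'M22S', 'S866C'] -> total ['I691V', 'M22S', 'S866C']
Mutations(Beta) = ['I691V', 'M22S', 'S866C']
Intersection: ['I691V', 'M22S', 'Q205H', 'S537A', 'S866C'] ∩ ['I691V', 'M22S', 'S866C'] = ['I691V', 'M22S', 'S866C']

Answer: I691V,M22S,S866C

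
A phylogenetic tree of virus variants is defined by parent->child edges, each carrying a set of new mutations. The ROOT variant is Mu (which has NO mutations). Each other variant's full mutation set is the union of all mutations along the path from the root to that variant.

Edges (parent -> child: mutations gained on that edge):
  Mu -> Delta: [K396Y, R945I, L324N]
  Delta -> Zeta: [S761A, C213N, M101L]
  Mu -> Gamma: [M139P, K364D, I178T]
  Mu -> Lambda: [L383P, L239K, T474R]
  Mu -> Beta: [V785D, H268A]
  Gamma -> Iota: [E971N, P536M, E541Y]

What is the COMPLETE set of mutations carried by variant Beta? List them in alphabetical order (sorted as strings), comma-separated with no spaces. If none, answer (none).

At Mu: gained [] -> total []
At Beta: gained ['V785D', 'H268A'] -> total ['H268A', 'V785D']

Answer: H268A,V785D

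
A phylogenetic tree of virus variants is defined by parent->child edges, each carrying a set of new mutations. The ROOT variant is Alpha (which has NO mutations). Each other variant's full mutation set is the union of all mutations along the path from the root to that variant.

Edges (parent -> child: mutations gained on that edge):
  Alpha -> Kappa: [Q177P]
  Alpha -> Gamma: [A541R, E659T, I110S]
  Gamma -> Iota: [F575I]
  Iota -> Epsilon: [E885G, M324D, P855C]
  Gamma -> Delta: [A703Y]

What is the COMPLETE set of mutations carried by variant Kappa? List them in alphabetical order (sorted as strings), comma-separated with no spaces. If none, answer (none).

Answer: Q177P

Derivation:
At Alpha: gained [] -> total []
At Kappa: gained ['Q177P'] -> total ['Q177P']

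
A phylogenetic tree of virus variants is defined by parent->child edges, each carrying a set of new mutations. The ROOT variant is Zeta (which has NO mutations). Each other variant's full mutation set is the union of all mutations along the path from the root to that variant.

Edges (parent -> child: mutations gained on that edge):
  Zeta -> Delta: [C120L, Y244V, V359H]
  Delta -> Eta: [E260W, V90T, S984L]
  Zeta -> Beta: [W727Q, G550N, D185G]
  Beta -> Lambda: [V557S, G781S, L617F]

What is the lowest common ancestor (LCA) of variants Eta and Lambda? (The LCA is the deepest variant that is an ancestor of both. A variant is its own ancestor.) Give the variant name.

Answer: Zeta

Derivation:
Path from root to Eta: Zeta -> Delta -> Eta
  ancestors of Eta: {Zeta, Delta, Eta}
Path from root to Lambda: Zeta -> Beta -> Lambda
  ancestors of Lambda: {Zeta, Beta, Lambda}
Common ancestors: {Zeta}
Walk up from Lambda: Lambda (not in ancestors of Eta), Beta (not in ancestors of Eta), Zeta (in ancestors of Eta)
Deepest common ancestor (LCA) = Zeta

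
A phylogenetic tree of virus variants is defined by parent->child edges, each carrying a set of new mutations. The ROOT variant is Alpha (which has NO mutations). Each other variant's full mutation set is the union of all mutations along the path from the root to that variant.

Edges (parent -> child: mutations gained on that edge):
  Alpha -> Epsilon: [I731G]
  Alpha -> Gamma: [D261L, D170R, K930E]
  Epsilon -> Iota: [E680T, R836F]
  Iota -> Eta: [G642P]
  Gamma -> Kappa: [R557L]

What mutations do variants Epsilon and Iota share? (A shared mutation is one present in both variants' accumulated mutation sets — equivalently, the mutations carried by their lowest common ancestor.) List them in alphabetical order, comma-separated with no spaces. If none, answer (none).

Accumulating mutations along path to Epsilon:
  At Alpha: gained [] -> total []
  At Epsilon: gained ['I731G'] -> total ['I731G']
Mutations(Epsilon) = ['I731G']
Accumulating mutations along path to Iota:
  At Alpha: gained [] -> total []
  At Epsilon: gained ['I731G'] -> total ['I731G']
  At Iota: gained ['E680T', 'R836F'] -> total ['E680T', 'I731G', 'R836F']
Mutations(Iota) = ['E680T', 'I731G', 'R836F']
Intersection: ['I731G'] ∩ ['E680T', 'I731G', 'R836F'] = ['I731G']

Answer: I731G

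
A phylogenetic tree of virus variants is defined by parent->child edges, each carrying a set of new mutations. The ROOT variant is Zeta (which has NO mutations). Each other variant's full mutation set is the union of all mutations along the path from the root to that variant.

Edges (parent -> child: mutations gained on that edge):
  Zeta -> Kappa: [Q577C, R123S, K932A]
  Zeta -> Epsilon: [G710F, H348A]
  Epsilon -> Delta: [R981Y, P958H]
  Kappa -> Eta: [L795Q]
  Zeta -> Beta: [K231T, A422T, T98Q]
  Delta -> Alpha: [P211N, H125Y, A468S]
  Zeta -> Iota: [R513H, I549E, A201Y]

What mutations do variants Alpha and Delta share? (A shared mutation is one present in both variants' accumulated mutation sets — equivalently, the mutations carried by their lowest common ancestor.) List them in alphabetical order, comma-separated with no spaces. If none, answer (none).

Accumulating mutations along path to Alpha:
  At Zeta: gained [] -> total []
  At Epsilon: gained ['G710F', 'H348A'] -> total ['G710F', 'H348A']
  At Delta: gained ['R981Y', 'P958H'] -> total ['G710F', 'H348A', 'P958H', 'R981Y']
  At Alpha: gained ['P211N', 'H125Y', 'A468S'] -> total ['A468S', 'G710F', 'H125Y', 'H348A', 'P211N', 'P958H', 'R981Y']
Mutations(Alpha) = ['A468S', 'G710F', 'H125Y', 'H348A', 'P211N', 'P958H', 'R981Y']
Accumulating mutations along path to Delta:
  At Zeta: gained [] -> total []
  At Epsilon: gained ['G710F', 'H348A'] -> total ['G710F', 'H348A']
  At Delta: gained ['R981Y', 'P958H'] -> total ['G710F', 'H348A', 'P958H', 'R981Y']
Mutations(Delta) = ['G710F', 'H348A', 'P958H', 'R981Y']
Intersection: ['A468S', 'G710F', 'H125Y', 'H348A', 'P211N', 'P958H', 'R981Y'] ∩ ['G710F', 'H348A', 'P958H', 'R981Y'] = ['G710F', 'H348A', 'P958H', 'R981Y']

Answer: G710F,H348A,P958H,R981Y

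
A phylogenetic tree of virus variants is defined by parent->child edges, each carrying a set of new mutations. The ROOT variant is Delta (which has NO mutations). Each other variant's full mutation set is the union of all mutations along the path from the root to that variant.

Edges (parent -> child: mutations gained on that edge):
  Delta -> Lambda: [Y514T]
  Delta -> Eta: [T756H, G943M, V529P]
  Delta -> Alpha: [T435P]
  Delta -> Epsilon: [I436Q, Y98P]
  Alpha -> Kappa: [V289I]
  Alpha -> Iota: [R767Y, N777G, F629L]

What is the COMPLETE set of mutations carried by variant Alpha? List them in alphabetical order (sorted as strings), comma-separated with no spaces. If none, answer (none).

At Delta: gained [] -> total []
At Alpha: gained ['T435P'] -> total ['T435P']

Answer: T435P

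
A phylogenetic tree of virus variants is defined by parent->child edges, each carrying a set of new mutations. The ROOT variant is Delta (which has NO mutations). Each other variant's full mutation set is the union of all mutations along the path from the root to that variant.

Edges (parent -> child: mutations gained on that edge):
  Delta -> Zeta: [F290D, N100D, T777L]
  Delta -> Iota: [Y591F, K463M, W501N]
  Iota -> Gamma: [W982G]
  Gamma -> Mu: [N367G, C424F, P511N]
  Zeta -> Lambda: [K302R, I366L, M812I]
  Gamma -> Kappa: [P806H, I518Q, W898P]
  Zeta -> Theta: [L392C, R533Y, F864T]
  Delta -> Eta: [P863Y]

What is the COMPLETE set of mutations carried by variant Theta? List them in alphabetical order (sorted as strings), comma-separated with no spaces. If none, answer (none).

At Delta: gained [] -> total []
At Zeta: gained ['F290D', 'N100D', 'T777L'] -> total ['F290D', 'N100D', 'T777L']
At Theta: gained ['L392C', 'R533Y', 'F864T'] -> total ['F290D', 'F864T', 'L392C', 'N100D', 'R533Y', 'T777L']

Answer: F290D,F864T,L392C,N100D,R533Y,T777L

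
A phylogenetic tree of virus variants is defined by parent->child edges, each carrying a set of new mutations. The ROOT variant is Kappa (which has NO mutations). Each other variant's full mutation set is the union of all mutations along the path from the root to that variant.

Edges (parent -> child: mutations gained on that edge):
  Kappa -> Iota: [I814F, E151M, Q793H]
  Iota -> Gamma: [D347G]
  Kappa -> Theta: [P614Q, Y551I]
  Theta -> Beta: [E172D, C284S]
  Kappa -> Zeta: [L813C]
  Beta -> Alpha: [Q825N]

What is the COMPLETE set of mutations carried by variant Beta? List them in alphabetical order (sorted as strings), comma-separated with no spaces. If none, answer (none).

Answer: C284S,E172D,P614Q,Y551I

Derivation:
At Kappa: gained [] -> total []
At Theta: gained ['P614Q', 'Y551I'] -> total ['P614Q', 'Y551I']
At Beta: gained ['E172D', 'C284S'] -> total ['C284S', 'E172D', 'P614Q', 'Y551I']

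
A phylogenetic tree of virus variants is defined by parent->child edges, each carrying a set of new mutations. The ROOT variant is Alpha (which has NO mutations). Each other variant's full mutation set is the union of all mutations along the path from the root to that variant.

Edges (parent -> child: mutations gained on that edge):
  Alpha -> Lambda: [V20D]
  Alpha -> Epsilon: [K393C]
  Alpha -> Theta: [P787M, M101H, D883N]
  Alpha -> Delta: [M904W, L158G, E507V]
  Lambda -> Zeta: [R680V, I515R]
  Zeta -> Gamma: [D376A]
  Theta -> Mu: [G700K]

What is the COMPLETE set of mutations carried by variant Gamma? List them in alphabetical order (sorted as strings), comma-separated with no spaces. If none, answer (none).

At Alpha: gained [] -> total []
At Lambda: gained ['V20D'] -> total ['V20D']
At Zeta: gained ['R680V', 'I515R'] -> total ['I515R', 'R680V', 'V20D']
At Gamma: gained ['D376A'] -> total ['D376A', 'I515R', 'R680V', 'V20D']

Answer: D376A,I515R,R680V,V20D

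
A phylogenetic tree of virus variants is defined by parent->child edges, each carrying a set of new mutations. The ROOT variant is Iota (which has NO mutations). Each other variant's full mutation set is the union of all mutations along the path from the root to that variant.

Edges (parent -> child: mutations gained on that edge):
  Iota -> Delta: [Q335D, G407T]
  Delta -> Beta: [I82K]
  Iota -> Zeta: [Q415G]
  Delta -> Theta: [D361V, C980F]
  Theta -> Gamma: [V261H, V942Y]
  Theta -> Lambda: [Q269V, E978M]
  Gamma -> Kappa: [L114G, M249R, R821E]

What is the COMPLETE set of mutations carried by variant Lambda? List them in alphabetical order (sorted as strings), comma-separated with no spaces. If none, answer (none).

Answer: C980F,D361V,E978M,G407T,Q269V,Q335D

Derivation:
At Iota: gained [] -> total []
At Delta: gained ['Q335D', 'G407T'] -> total ['G407T', 'Q335D']
At Theta: gained ['D361V', 'C980F'] -> total ['C980F', 'D361V', 'G407T', 'Q335D']
At Lambda: gained ['Q269V', 'E978M'] -> total ['C980F', 'D361V', 'E978M', 'G407T', 'Q269V', 'Q335D']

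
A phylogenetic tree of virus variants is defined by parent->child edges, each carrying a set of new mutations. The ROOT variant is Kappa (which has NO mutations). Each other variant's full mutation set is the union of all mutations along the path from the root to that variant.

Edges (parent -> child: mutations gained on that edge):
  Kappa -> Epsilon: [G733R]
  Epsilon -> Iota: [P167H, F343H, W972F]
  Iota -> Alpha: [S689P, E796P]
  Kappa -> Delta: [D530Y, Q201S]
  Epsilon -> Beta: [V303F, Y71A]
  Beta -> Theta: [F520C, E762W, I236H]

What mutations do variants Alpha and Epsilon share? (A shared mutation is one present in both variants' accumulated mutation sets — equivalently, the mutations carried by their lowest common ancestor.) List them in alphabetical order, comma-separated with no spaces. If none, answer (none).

Answer: G733R

Derivation:
Accumulating mutations along path to Alpha:
  At Kappa: gained [] -> total []
  At Epsilon: gained ['G733R'] -> total ['G733R']
  At Iota: gained ['P167H', 'F343H', 'W972F'] -> total ['F343H', 'G733R', 'P167H', 'W972F']
  At Alpha: gained ['S689P', 'E796P'] -> total ['E796P', 'F343H', 'G733R', 'P167H', 'S689P', 'W972F']
Mutations(Alpha) = ['E796P', 'F343H', 'G733R', 'P167H', 'S689P', 'W972F']
Accumulating mutations along path to Epsilon:
  At Kappa: gained [] -> total []
  At Epsilon: gained ['G733R'] -> total ['G733R']
Mutations(Epsilon) = ['G733R']
Intersection: ['E796P', 'F343H', 'G733R', 'P167H', 'S689P', 'W972F'] ∩ ['G733R'] = ['G733R']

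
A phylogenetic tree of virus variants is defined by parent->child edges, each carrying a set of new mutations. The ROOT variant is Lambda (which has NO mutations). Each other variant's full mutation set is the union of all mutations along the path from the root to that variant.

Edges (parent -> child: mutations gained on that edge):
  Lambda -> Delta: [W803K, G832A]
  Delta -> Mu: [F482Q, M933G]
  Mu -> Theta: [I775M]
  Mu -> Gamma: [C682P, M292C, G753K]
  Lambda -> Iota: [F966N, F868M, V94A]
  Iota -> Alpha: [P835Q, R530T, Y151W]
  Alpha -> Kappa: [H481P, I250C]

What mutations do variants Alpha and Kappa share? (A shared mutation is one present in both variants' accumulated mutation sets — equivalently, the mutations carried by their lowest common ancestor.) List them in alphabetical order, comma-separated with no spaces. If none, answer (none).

Answer: F868M,F966N,P835Q,R530T,V94A,Y151W

Derivation:
Accumulating mutations along path to Alpha:
  At Lambda: gained [] -> total []
  At Iota: gained ['F966N', 'F868M', 'V94A'] -> total ['F868M', 'F966N', 'V94A']
  At Alpha: gained ['P835Q', 'R530T', 'Y151W'] -> total ['F868M', 'F966N', 'P835Q', 'R530T', 'V94A', 'Y151W']
Mutations(Alpha) = ['F868M', 'F966N', 'P835Q', 'R530T', 'V94A', 'Y151W']
Accumulating mutations along path to Kappa:
  At Lambda: gained [] -> total []
  At Iota: gained ['F966N', 'F868M', 'V94A'] -> total ['F868M', 'F966N', 'V94A']
  At Alpha: gained ['P835Q', 'R530T', 'Y151W'] -> total ['F868M', 'F966N', 'P835Q', 'R530T', 'V94A', 'Y151W']
  At Kappa: gained ['H481P', 'I250C'] -> total ['F868M', 'F966N', 'H481P', 'I250C', 'P835Q', 'R530T', 'V94A', 'Y151W']
Mutations(Kappa) = ['F868M', 'F966N', 'H481P', 'I250C', 'P835Q', 'R530T', 'V94A', 'Y151W']
Intersection: ['F868M', 'F966N', 'P835Q', 'R530T', 'V94A', 'Y151W'] ∩ ['F868M', 'F966N', 'H481P', 'I250C', 'P835Q', 'R530T', 'V94A', 'Y151W'] = ['F868M', 'F966N', 'P835Q', 'R530T', 'V94A', 'Y151W']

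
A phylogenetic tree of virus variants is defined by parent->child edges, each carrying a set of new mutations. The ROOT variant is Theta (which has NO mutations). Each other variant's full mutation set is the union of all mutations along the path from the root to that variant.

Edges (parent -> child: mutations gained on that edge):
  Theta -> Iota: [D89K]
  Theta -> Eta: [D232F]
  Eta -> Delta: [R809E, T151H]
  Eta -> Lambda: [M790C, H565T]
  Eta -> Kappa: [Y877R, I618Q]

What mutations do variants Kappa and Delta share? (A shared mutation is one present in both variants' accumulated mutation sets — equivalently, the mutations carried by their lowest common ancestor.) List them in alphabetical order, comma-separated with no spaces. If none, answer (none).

Answer: D232F

Derivation:
Accumulating mutations along path to Kappa:
  At Theta: gained [] -> total []
  At Eta: gained ['D232F'] -> total ['D232F']
  At Kappa: gained ['Y877R', 'I618Q'] -> total ['D232F', 'I618Q', 'Y877R']
Mutations(Kappa) = ['D232F', 'I618Q', 'Y877R']
Accumulating mutations along path to Delta:
  At Theta: gained [] -> total []
  At Eta: gained ['D232F'] -> total ['D232F']
  At Delta: gained ['R809E', 'T151H'] -> total ['D232F', 'R809E', 'T151H']
Mutations(Delta) = ['D232F', 'R809E', 'T151H']
Intersection: ['D232F', 'I618Q', 'Y877R'] ∩ ['D232F', 'R809E', 'T151H'] = ['D232F']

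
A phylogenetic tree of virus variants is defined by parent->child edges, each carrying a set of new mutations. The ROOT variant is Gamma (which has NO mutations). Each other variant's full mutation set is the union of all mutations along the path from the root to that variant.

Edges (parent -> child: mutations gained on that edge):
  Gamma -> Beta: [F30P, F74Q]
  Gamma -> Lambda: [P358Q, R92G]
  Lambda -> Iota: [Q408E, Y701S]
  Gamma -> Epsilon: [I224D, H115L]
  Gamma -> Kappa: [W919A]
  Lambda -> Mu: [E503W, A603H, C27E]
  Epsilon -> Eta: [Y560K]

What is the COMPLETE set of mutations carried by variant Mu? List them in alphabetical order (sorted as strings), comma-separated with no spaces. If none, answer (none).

At Gamma: gained [] -> total []
At Lambda: gained ['P358Q', 'R92G'] -> total ['P358Q', 'R92G']
At Mu: gained ['E503W', 'A603H', 'C27E'] -> total ['A603H', 'C27E', 'E503W', 'P358Q', 'R92G']

Answer: A603H,C27E,E503W,P358Q,R92G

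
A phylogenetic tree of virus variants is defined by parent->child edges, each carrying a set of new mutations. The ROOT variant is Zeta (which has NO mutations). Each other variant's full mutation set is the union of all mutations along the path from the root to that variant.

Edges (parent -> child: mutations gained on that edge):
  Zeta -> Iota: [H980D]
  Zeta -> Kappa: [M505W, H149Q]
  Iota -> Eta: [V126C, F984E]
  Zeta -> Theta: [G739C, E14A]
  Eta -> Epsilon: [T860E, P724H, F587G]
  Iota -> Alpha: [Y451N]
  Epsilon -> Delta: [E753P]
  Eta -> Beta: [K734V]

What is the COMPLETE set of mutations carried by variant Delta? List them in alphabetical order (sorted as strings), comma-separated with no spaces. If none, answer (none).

Answer: E753P,F587G,F984E,H980D,P724H,T860E,V126C

Derivation:
At Zeta: gained [] -> total []
At Iota: gained ['H980D'] -> total ['H980D']
At Eta: gained ['V126C', 'F984E'] -> total ['F984E', 'H980D', 'V126C']
At Epsilon: gained ['T860E', 'P724H', 'F587G'] -> total ['F587G', 'F984E', 'H980D', 'P724H', 'T860E', 'V126C']
At Delta: gained ['E753P'] -> total ['E753P', 'F587G', 'F984E', 'H980D', 'P724H', 'T860E', 'V126C']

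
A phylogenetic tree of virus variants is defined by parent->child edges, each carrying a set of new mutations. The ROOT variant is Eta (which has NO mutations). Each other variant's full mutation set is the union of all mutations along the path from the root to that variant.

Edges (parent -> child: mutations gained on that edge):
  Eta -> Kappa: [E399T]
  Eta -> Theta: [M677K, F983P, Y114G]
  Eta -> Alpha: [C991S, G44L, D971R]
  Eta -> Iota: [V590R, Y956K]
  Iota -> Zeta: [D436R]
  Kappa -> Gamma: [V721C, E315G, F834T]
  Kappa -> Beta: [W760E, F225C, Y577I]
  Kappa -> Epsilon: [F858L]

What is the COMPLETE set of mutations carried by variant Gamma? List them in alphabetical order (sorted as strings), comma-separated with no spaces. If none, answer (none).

At Eta: gained [] -> total []
At Kappa: gained ['E399T'] -> total ['E399T']
At Gamma: gained ['V721C', 'E315G', 'F834T'] -> total ['E315G', 'E399T', 'F834T', 'V721C']

Answer: E315G,E399T,F834T,V721C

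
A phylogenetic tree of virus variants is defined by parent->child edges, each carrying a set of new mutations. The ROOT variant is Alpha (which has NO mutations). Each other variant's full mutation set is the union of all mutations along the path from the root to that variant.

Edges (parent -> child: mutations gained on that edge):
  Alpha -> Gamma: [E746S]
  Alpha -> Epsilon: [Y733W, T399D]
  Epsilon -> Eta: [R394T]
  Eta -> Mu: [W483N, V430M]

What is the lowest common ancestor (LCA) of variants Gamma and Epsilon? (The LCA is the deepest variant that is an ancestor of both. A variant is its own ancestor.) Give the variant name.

Answer: Alpha

Derivation:
Path from root to Gamma: Alpha -> Gamma
  ancestors of Gamma: {Alpha, Gamma}
Path from root to Epsilon: Alpha -> Epsilon
  ancestors of Epsilon: {Alpha, Epsilon}
Common ancestors: {Alpha}
Walk up from Epsilon: Epsilon (not in ancestors of Gamma), Alpha (in ancestors of Gamma)
Deepest common ancestor (LCA) = Alpha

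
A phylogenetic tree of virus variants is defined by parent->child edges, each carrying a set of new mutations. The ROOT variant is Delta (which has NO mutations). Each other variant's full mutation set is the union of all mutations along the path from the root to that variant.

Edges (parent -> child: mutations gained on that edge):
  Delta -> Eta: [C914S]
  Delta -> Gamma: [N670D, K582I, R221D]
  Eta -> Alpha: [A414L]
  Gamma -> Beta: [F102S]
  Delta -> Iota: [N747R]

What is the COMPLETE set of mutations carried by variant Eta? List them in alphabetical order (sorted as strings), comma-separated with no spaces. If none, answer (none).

At Delta: gained [] -> total []
At Eta: gained ['C914S'] -> total ['C914S']

Answer: C914S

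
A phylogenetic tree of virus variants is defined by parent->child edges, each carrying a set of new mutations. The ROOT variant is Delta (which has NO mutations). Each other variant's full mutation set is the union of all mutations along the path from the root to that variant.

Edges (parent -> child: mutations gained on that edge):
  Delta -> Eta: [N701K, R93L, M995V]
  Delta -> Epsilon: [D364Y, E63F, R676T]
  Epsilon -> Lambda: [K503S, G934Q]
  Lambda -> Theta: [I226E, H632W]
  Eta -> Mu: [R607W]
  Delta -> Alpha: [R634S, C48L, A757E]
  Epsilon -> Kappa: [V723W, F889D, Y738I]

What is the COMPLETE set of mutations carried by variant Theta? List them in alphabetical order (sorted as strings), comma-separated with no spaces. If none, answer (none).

Answer: D364Y,E63F,G934Q,H632W,I226E,K503S,R676T

Derivation:
At Delta: gained [] -> total []
At Epsilon: gained ['D364Y', 'E63F', 'R676T'] -> total ['D364Y', 'E63F', 'R676T']
At Lambda: gained ['K503S', 'G934Q'] -> total ['D364Y', 'E63F', 'G934Q', 'K503S', 'R676T']
At Theta: gained ['I226E', 'H632W'] -> total ['D364Y', 'E63F', 'G934Q', 'H632W', 'I226E', 'K503S', 'R676T']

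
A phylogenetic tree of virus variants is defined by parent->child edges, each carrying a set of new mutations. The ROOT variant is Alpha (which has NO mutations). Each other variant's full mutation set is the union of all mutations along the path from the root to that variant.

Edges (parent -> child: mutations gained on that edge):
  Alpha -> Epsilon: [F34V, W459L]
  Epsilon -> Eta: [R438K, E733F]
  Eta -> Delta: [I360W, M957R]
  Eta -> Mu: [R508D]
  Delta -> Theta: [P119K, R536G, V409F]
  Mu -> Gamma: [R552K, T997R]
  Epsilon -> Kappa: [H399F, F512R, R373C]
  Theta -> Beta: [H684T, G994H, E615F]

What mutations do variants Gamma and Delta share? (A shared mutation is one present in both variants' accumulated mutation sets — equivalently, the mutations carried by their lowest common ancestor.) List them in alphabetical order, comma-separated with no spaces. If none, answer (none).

Answer: E733F,F34V,R438K,W459L

Derivation:
Accumulating mutations along path to Gamma:
  At Alpha: gained [] -> total []
  At Epsilon: gained ['F34V', 'W459L'] -> total ['F34V', 'W459L']
  At Eta: gained ['R438K', 'E733F'] -> total ['E733F', 'F34V', 'R438K', 'W459L']
  At Mu: gained ['R508D'] -> total ['E733F', 'F34V', 'R438K', 'R508D', 'W459L']
  At Gamma: gained ['R552K', 'T997R'] -> total ['E733F', 'F34V', 'R438K', 'R508D', 'R552K', 'T997R', 'W459L']
Mutations(Gamma) = ['E733F', 'F34V', 'R438K', 'R508D', 'R552K', 'T997R', 'W459L']
Accumulating mutations along path to Delta:
  At Alpha: gained [] -> total []
  At Epsilon: gained ['F34V', 'W459L'] -> total ['F34V', 'W459L']
  At Eta: gained ['R438K', 'E733F'] -> total ['E733F', 'F34V', 'R438K', 'W459L']
  At Delta: gained ['I360W', 'M957R'] -> total ['E733F', 'F34V', 'I360W', 'M957R', 'R438K', 'W459L']
Mutations(Delta) = ['E733F', 'F34V', 'I360W', 'M957R', 'R438K', 'W459L']
Intersection: ['E733F', 'F34V', 'R438K', 'R508D', 'R552K', 'T997R', 'W459L'] ∩ ['E733F', 'F34V', 'I360W', 'M957R', 'R438K', 'W459L'] = ['E733F', 'F34V', 'R438K', 'W459L']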